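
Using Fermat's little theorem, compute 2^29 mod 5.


Fermat's little theorem: if p is prime and gcd(a,p)=1, then a^(p-1) ≡ 1 (mod p)
p = 5 is prime, gcd(2,5) = 1
Reduce exponent: 29 mod 4 = 1
So 2^29 ≡ 2^1 (mod 5)
2^1 mod 5 = 2

2^29 ≡ 2 (mod 5)


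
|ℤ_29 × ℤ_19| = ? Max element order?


|ℤ_29 × ℤ_19| = 29 × 19 = 551
Max element order = lcm(29,19) = 551
Cyclic? Yes (gcd=1)

|ℤ_29×ℤ_19| = 551, max element order = 551


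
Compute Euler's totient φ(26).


φ(n) = count of k ∈ {1,...,n} with gcd(k,n)=1
Coprimes to 26: {1, 3, 5, 7, 9, 11, 15, 17, 19, 21, 23, 25}
Count: 12

φ(26) = 12


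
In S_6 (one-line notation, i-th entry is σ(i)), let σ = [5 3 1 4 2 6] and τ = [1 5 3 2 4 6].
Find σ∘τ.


σ∘τ: apply τ first, then σ
1 →τ 1 →σ 5
2 →τ 5 →σ 2
3 →τ 3 →σ 1
4 →τ 2 →σ 3
5 →τ 4 →σ 4
6 →τ 6 →σ 6

σ∘τ = [5 2 1 3 4 6]


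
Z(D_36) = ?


Z(G) = {g ∈ G | gx = xg for all x ∈ G}
For even n, Z(D_n) = {e, r^(n/2)}: the 180° rotation r^18 commutes with every reflection and rotation

Z(D_36) = {e, r^18}


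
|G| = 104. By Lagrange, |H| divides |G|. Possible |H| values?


Lagrange's theorem: |H| divides |G|
|G| = 104
Divisors of 104: 1, 2, 4, 8, 13, 26, 52, 104

Possible subgroup orders: {1, 2, 4, 8, 13, 26, 52, 104}


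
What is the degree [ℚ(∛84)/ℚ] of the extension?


∛84 has minimal polynomial x³ - 84 (irreducible over ℚ since 84 is not a perfect cube)

[ℚ(∛84)/ℚ] = 3


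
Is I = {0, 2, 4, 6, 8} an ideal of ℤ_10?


Check ideal conditions for I = {0, 2, 4, 6, 8} in ℤ_10:
(1) I is an additive subgroup? Yes
(2) For r ∈ ℤ_10 and a ∈ I: r·a ∈ I? Yes

Yes, I is an ideal of ℤ_10


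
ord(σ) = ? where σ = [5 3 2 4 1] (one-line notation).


Cycle decomposition: (1 5) (2 3)
Cycle lengths: 2, 2
Order = lcm(2, 2) = 2

ord(σ) = 2


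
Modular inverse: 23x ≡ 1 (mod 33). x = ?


Use the extended Euclidean algorithm to write 1 = 23·s + 33·t; then s mod 33 is the inverse.
Euclidean algorithm:
  23 = 0·33 + 23
  33 = 1·23 + 10
  23 = 2·10 + 3
  10 = 3·3 + 1
  3 = 3·1 + 0
gcd(23,33) = 1
Back-substitution gives: 23·(-10) + 33·(7) = 1
So 23⁻¹ ≡ -10 ≡ 23 (mod 33)
Check: 23 × 23 = 529 ≡ 1 (mod 33) ✓

23⁻¹ ≡ 23 (mod 33)


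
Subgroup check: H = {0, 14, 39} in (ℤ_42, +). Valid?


Subgroup test for H = {0, 14, 39} in (ℤ_42, +):
(1) 0 ∈ H? Yes
(2) Closure: for all a,b ∈ H, (a+b) mod 42 ∈ H? No  [counterexample: 14 + 14 = 28 ∉ H]
(3) Inverses: for all a ∈ H, -a mod 42 ∈ H? No

No, H is not a subgroup of ℤ_42


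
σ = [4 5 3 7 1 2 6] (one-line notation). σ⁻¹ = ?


To find σ⁻¹, swap domain and range:
σ(1) = 4 → σ⁻¹(4) = 1
σ(2) = 5 → σ⁻¹(5) = 2
σ(3) = 3 → σ⁻¹(3) = 3
σ(4) = 7 → σ⁻¹(7) = 4
σ(5) = 1 → σ⁻¹(1) = 5
σ(6) = 2 → σ⁻¹(2) = 6
σ(7) = 6 → σ⁻¹(6) = 7

σ⁻¹ = [5 6 3 1 2 7 4]


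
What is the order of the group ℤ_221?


ℤ_n has n elements.

|ℤ_221| = 221


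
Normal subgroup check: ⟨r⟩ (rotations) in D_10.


H = ⟨r⟩ (rotations) in D_10
The rotation subgroup ⟨r⟩ has index 2 in D_10, so it is normal

Yes, normal subgroup


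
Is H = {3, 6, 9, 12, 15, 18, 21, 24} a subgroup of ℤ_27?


Subgroup test for H = {3, 6, 9, 12, 15, 18, 21, 24} in (ℤ_27, +):
(1) 0 ∈ H? No
(2) Closure: for all a,b ∈ H, (a+b) mod 27 ∈ H? No  [counterexample: 3 + 24 = 0 ∉ H]
(3) Inverses: for all a ∈ H, -a mod 27 ∈ H? Yes

No, H is not a subgroup of ℤ_27


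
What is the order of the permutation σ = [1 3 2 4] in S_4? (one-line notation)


Cycle decomposition: (2 3)
Cycle lengths: 2
Order = lcm(2) = 2

ord(σ) = 2


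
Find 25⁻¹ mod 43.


Use the extended Euclidean algorithm to write 1 = 25·s + 43·t; then s mod 43 is the inverse.
Euclidean algorithm:
  25 = 0·43 + 25
  43 = 1·25 + 18
  25 = 1·18 + 7
  18 = 2·7 + 4
  7 = 1·4 + 3
  4 = 1·3 + 1
  3 = 3·1 + 0
gcd(25,43) = 1
Back-substitution gives: 25·(-12) + 43·(7) = 1
So 25⁻¹ ≡ -12 ≡ 31 (mod 43)
Check: 25 × 31 = 775 ≡ 1 (mod 43) ✓

25⁻¹ ≡ 31 (mod 43)


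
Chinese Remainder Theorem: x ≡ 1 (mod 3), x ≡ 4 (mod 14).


m₁ = 3, m₂ = 14, gcd = 1, so CRT applies. M = m₁·m₂ = 42
Let M₁ = M/m₁ = 14, M₂ = M/m₂ = 3
Find y₁ ≡ M₁⁻¹ (mod m₁): 14⁻¹ ≡ 2 (mod 3)
Find y₂ ≡ M₂⁻¹ (mod m₂): 3⁻¹ ≡ 5 (mod 14)
x = a₁·M₁·y₁ + a₂·M₂·y₂ = 1·14·2 + 4·3·5 = 88
Reduce mod 42: x ≡ 4
Check: 4 mod 3 = 1 ✓, 4 mod 14 = 4 ✓

x ≡ 4 (mod 42)


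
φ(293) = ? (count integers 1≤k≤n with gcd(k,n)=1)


Factor n: 293 = 293
φ(n) = n · ∏(1 - 1/p) over distinct primes p | n
φ(293) = 293 · (1 - 1/293) = 292

φ(293) = 292


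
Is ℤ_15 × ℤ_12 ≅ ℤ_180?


Comparing ℤ_15 × ℤ_12 and ℤ_180:
gcd(15,12) = 3 ≠ 1. Max element order in ℤ_15×ℤ_12 is lcm(15,12) = 60 < 180, so it has no element of order 180

No, ℤ_15 × ℤ_12 ≇ ℤ_180


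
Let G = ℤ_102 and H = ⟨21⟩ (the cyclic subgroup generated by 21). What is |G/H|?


|⟨21⟩| = n / gcd(21, 102) = 102 / 3 = 34
H is normal (ℤ_102 is abelian).
|G/H| = |G| / |H| = 102 / 34 = 3

|G/H| = 3


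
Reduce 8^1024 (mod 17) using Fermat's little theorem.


Fermat's little theorem: if p is prime and gcd(a,p)=1, then a^(p-1) ≡ 1 (mod p)
p = 17 is prime, gcd(8,17) = 1
Reduce exponent: 1024 mod 16 = 0
So 8^1024 ≡ 8^0 (mod 17)
8^0 = 1

8^1024 ≡ 1 (mod 17)


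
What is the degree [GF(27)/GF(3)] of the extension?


GF(27) = GF(3^3), so the extension degree is 3

[GF(27)/GF(3)] = 3


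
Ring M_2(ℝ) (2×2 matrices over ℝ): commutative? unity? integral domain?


Matrix multiplication is non-commutative for n ≥ 2; the identity matrix I is the unity; singular matrices give zero divisors, so not an integral domain
Commutative: No
Integral domain: No
Has unity: Yes

M_2(ℝ) (2×2 matrices over ℝ): Commutative=No, Unity=Yes


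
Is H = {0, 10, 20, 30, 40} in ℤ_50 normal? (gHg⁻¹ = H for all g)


H = {0, 10, 20, 30, 40} in ℤ_50
ℤ_50 is abelian; every subgroup of an abelian group is normal

Yes, normal subgroup


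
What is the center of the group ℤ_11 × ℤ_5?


Z(G) = {g ∈ G | gx = xg for all x ∈ G}
Direct product of abelian groups is abelian, so Z(G) = G

Z(ℤ_11 × ℤ_5) = ℤ_11 × ℤ_5


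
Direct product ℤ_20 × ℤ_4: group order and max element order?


|ℤ_20 × ℤ_4| = 20 × 4 = 80
Max element order = lcm(20,4) = 20
Cyclic? No (gcd=4)

|ℤ_20×ℤ_4| = 80, max element order = 20


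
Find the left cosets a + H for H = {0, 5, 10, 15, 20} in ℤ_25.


H = {0, 5, 10, 15, 20}, |H| = 5
Number of cosets = |G|/|H| = 25/5 = 5
0 + H = {0, 5, 10, 15, 20}
1 + H = {1, 6, 11, 16, 21}
2 + H = {2, 7, 12, 17, 22}
3 + H = {3, 8, 13, 18, 23}
4 + H = {4, 9, 14, 19, 24}

Cosets: 0+H={0,5,10,15,20}; 1+H={1,6,11,16,21}; 2+H={2,7,12,17,22}; 3+H={3,8,13,18,23}; 4+H={4,9,14,19,24}


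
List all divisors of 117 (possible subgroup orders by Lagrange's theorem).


Lagrange's theorem: |H| divides |G|
|G| = 117
Divisors of 117: 1, 3, 9, 13, 39, 117

Possible subgroup orders: {1, 3, 9, 13, 39, 117}


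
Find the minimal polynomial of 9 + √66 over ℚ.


Let α = 9 + √66. Then α - 9 = √66, so (α - 9)² = 66, giving α² - 18α + 15 = 0. Degree 2 and α ∉ ℚ, so this is the minimal polynomial.

Minimal polynomial: x² - 18x + 15


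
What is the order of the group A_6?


|A_n| = n!/2 (even permutations)
|A_6| = 6!/2 = 720/2 = 360

|A_6| = 360


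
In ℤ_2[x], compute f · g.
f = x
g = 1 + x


Expand and collect like terms; reduce coefficients mod 2:
x^0: 0·1 = 0 ≡ 0 (mod 2)
x^1: 0·1 + 1·1 = 1 ≡ 1 (mod 2)
x^2: 1·1 = 1 ≡ 1 (mod 2)
Result: x + x^2

f · g = x + x^2


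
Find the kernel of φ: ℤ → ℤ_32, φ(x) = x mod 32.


Kernel = preimage of identity
ker(φ) = {x ∈ ℤ : x ≡ 0 (mod 32)} = 32ℤ = {0, ±32, ±64, ...}

ker(φ) = 32ℤ


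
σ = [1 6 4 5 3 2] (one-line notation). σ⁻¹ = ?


To find σ⁻¹, swap domain and range:
σ(1) = 1 → σ⁻¹(1) = 1
σ(2) = 6 → σ⁻¹(6) = 2
σ(3) = 4 → σ⁻¹(4) = 3
σ(4) = 5 → σ⁻¹(5) = 4
σ(5) = 3 → σ⁻¹(3) = 5
σ(6) = 2 → σ⁻¹(2) = 6

σ⁻¹ = [1 6 5 3 4 2]


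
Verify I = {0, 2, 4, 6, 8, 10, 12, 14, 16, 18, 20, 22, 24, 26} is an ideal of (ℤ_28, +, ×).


Check ideal conditions for I = {0, 2, 4, 6, 8, 10, 12, 14, 16, 18, 20, 22, 24, 26} in ℤ_28:
(1) I is an additive subgroup? Yes
(2) For r ∈ ℤ_28 and a ∈ I: r·a ∈ I? Yes

Yes, I is an ideal of ℤ_28


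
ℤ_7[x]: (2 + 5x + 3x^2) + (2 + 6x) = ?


Add coefficients mod 7:
x^0: 2 + 2 = 4 (mod 7)
x^1: 5 + 6 = 4 (mod 7)
x^2: 3 + 0 = 3 (mod 7)
Result: 4 + 4x + 3x^2

f + g = 4 + 4x + 3x^2


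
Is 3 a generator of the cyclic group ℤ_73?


g generates ℤ_n iff gcd(g, n) = 1
gcd(3, 73) = 1
Since gcd = 1, 3 is a generator.

Yes, 3 generates ℤ_73


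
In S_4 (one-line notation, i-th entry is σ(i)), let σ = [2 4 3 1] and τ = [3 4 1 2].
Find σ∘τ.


σ∘τ: apply τ first, then σ
1 →τ 3 →σ 3
2 →τ 4 →σ 1
3 →τ 1 →σ 2
4 →τ 2 →σ 4

σ∘τ = [3 1 2 4]


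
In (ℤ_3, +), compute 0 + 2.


Operation: addition mod 3
0 + 2 = (a + b) mod 3 with a = 0, b = 2

0 + 2 = 2


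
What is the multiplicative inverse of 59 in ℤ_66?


Use the extended Euclidean algorithm to write 1 = 59·s + 66·t; then s mod 66 is the inverse.
Euclidean algorithm:
  59 = 0·66 + 59
  66 = 1·59 + 7
  59 = 8·7 + 3
  7 = 2·3 + 1
  3 = 3·1 + 0
gcd(59,66) = 1
Back-substitution gives: 59·(-19) + 66·(17) = 1
So 59⁻¹ ≡ -19 ≡ 47 (mod 66)
Check: 59 × 47 = 2773 ≡ 1 (mod 66) ✓

59⁻¹ ≡ 47 (mod 66)


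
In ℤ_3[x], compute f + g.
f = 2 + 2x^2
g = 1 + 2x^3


Add coefficients mod 3:
x^0: 2 + 1 = 0 (mod 3)
x^1: 0 + 0 = 0 (mod 3)
x^2: 2 + 0 = 2 (mod 3)
x^3: 0 + 2 = 2 (mod 3)
Result: 2x^2 + 2x^3

f + g = 2x^2 + 2x^3


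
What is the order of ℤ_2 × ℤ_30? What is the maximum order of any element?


|ℤ_2 × ℤ_30| = 2 × 30 = 60
Max element order = lcm(2,30) = 30
Cyclic? No (gcd=2)

|ℤ_2×ℤ_30| = 60, max element order = 30


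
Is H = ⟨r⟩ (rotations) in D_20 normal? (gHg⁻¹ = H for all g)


H = ⟨r⟩ (rotations) in D_20
The rotation subgroup ⟨r⟩ has index 2 in D_20, so it is normal

Yes, normal subgroup


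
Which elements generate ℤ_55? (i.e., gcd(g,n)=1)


g generates ℤ_n iff gcd(g,n) = 1
Prime factors of 55: 5, 11
Generators are g ∈ {1,...,54} not divisible by any of these primes.
Generators: {1, 2, 3, 4, 6, 7, 8, 9, 12, 13, 14, 16, 17, 18, 19, 21, 23, 24, 26, 27, 28, 29, 31, 32, 34, 36, 37, 38, 39, 41, 42, 43, 46, 47, 48, 49, 51, 52, 53, 54}
Number of generators = φ(55) = 40

Generators of ℤ_55 = {1, 2, 3, 4, 6, 7, 8, 9, 12, 13, 14, 16, 17, 18, 19, 21, 23, 24, 26, 27, 28, 29, 31, 32, 34, 36, 37, 38, 39, 41, 42, 43, 46, 47, 48, 49, 51, 52, 53, 54}


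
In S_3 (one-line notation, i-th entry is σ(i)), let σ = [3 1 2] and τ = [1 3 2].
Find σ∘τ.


σ∘τ: apply τ first, then σ
1 →τ 1 →σ 3
2 →τ 3 →σ 2
3 →τ 2 →σ 1

σ∘τ = [3 2 1]


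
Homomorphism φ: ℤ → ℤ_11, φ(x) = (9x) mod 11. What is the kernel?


Kernel = preimage of identity
ker(φ) = {x ∈ ℤ : 9x ≡ 0 (mod 11)}. gcd(9,11) = 1, so 9x ≡ 0 (mod 11) ⟺ x ≡ 0 (mod 11/1 = 11). Hence ker(φ) = 11ℤ

ker(φ) = 11ℤ


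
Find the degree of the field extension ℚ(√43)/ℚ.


√43 has minimal polynomial x² - 43 (irreducible over ℚ since 43 is squarefree)

[ℚ(√43)/ℚ] = 2


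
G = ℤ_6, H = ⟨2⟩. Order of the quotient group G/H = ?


|⟨2⟩| = n / gcd(2, 6) = 6 / 2 = 3
H is normal (ℤ_6 is abelian).
|G/H| = |G| / |H| = 6 / 3 = 2

|G/H| = 2


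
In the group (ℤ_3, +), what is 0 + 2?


Operation: addition mod 3
0 + 2 = (a + b) mod 3 with a = 0, b = 2

0 + 2 = 2


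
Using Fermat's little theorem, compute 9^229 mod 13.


Fermat's little theorem: if p is prime and gcd(a,p)=1, then a^(p-1) ≡ 1 (mod p)
p = 13 is prime, gcd(9,13) = 1
Reduce exponent: 229 mod 12 = 1
So 9^229 ≡ 9^1 (mod 13)
9^1 mod 13 = 9

9^229 ≡ 9 (mod 13)


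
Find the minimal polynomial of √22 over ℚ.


√22 satisfies x² - 22 = 0, irreducible over ℚ since 22 is squarefree

Minimal polynomial: x² - 22


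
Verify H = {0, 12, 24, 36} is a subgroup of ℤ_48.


Subgroup test for H = {0, 12, 24, 36} in (ℤ_48, +):
(1) 0 ∈ H? Yes
(2) Closure: for all a,b ∈ H, (a+b) mod 48 ∈ H? Yes
(3) Inverses: for all a ∈ H, -a mod 48 ∈ H? Yes

Yes, H is a subgroup of ℤ_48


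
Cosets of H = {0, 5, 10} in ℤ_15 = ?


H = {0, 5, 10}, |H| = 3
Number of cosets = |G|/|H| = 15/3 = 5
0 + H = {0, 5, 10}
1 + H = {1, 6, 11}
2 + H = {2, 7, 12}
3 + H = {3, 8, 13}
4 + H = {4, 9, 14}

Cosets: 0+H={0,5,10}; 1+H={1,6,11}; 2+H={2,7,12}; 3+H={3,8,13}; 4+H={4,9,14}


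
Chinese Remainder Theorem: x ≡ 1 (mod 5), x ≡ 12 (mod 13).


m₁ = 5, m₂ = 13, gcd = 1, so CRT applies. M = m₁·m₂ = 65
Let M₁ = M/m₁ = 13, M₂ = M/m₂ = 5
Find y₁ ≡ M₁⁻¹ (mod m₁): 13⁻¹ ≡ 2 (mod 5)
Find y₂ ≡ M₂⁻¹ (mod m₂): 5⁻¹ ≡ 8 (mod 13)
x = a₁·M₁·y₁ + a₂·M₂·y₂ = 1·13·2 + 12·5·8 = 506
Reduce mod 65: x ≡ 51
Check: 51 mod 5 = 1 ✓, 51 mod 13 = 12 ✓

x ≡ 51 (mod 65)


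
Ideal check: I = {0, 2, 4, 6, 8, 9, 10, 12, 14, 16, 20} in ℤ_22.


Check ideal conditions for I = {0, 2, 4, 6, 8, 9, 10, 12, 14, 16, 20} in ℤ_22:
(1) I is an additive subgroup? No
(2) For r ∈ ℤ_22 and a ∈ I: r·a ∈ I? No  [counterexample: r=2, a=9, r·a mod 22 = 18 ∉ I]

No, I is not an ideal of ℤ_22


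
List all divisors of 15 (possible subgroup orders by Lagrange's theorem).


Lagrange's theorem: |H| divides |G|
|G| = 15
Divisors of 15: 1, 3, 5, 15

Possible subgroup orders: {1, 3, 5, 15}


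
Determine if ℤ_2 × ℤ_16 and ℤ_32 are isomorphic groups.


Comparing ℤ_2 × ℤ_16 and ℤ_32:
gcd(2,16) = 2 ≠ 1. Max element order in ℤ_2×ℤ_16 is lcm(2,16) = 16 < 32, so it has no element of order 32

No, ℤ_2 × ℤ_16 ≇ ℤ_32


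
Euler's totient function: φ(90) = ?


Factor n: 90 = 2 × 3^2 × 5
φ(n) = n · ∏(1 - 1/p) over distinct primes p | n
φ(90) = 90 · (1 - 1/2) · (1 - 1/3) · (1 - 1/5) = 24

φ(90) = 24


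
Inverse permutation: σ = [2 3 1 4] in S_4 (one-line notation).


To find σ⁻¹, swap domain and range:
σ(1) = 2 → σ⁻¹(2) = 1
σ(2) = 3 → σ⁻¹(3) = 2
σ(3) = 1 → σ⁻¹(1) = 3
σ(4) = 4 → σ⁻¹(4) = 4

σ⁻¹ = [3 1 2 4]


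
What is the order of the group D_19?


|D_n| = 2n (n rotations and n reflections)
|D_19| = 2×19 = 38

|D_19| = 38


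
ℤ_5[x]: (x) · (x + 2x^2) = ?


Expand and collect like terms; reduce coefficients mod 5:
x^0: 0·0 = 0 ≡ 0 (mod 5)
x^1: 0·1 + 1·0 = 0 ≡ 0 (mod 5)
x^2: 0·2 + 1·1 = 1 ≡ 1 (mod 5)
x^3: 1·2 = 2 ≡ 2 (mod 5)
Result: x^2 + 2x^3

f · g = x^2 + 2x^3


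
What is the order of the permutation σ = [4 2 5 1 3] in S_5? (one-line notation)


Cycle decomposition: (1 4) (3 5)
Cycle lengths: 2, 2
Order = lcm(2, 2) = 2

ord(σ) = 2


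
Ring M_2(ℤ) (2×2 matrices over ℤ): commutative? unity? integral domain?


Matrix multiplication is non-commutative for n ≥ 2; the identity matrix I is the unity; singular matrices give zero divisors, so not an integral domain
Commutative: No
Integral domain: No
Has unity: Yes

M_2(ℤ) (2×2 matrices over ℤ): Commutative=No, Unity=Yes


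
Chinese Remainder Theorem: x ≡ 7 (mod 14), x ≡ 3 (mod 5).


m₁ = 14, m₂ = 5, gcd = 1, so CRT applies. M = m₁·m₂ = 70
Let M₁ = M/m₁ = 5, M₂ = M/m₂ = 14
Find y₁ ≡ M₁⁻¹ (mod m₁): 5⁻¹ ≡ 3 (mod 14)
Find y₂ ≡ M₂⁻¹ (mod m₂): 14⁻¹ ≡ 4 (mod 5)
x = a₁·M₁·y₁ + a₂·M₂·y₂ = 7·5·3 + 3·14·4 = 273
Reduce mod 70: x ≡ 63
Check: 63 mod 14 = 7 ✓, 63 mod 5 = 3 ✓

x ≡ 63 (mod 70)


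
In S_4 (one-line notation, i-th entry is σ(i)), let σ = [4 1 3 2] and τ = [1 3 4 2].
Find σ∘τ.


σ∘τ: apply τ first, then σ
1 →τ 1 →σ 4
2 →τ 3 →σ 3
3 →τ 4 →σ 2
4 →τ 2 →σ 1

σ∘τ = [4 3 2 1]


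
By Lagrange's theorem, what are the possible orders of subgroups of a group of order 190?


Lagrange's theorem: |H| divides |G|
|G| = 190
Divisors of 190: 1, 2, 5, 10, 19, 38, 95, 190

Possible subgroup orders: {1, 2, 5, 10, 19, 38, 95, 190}


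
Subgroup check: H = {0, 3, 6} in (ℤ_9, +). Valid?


Subgroup test for H = {0, 3, 6} in (ℤ_9, +):
(1) 0 ∈ H? Yes
(2) Closure: for all a,b ∈ H, (a+b) mod 9 ∈ H? Yes
(3) Inverses: for all a ∈ H, -a mod 9 ∈ H? Yes

Yes, H is a subgroup of ℤ_9


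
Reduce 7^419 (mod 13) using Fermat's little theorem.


Fermat's little theorem: if p is prime and gcd(a,p)=1, then a^(p-1) ≡ 1 (mod p)
p = 13 is prime, gcd(7,13) = 1
Reduce exponent: 419 mod 12 = 11
So 7^419 ≡ 7^11 (mod 13)
7^11 mod 13 = 2

7^419 ≡ 2 (mod 13)


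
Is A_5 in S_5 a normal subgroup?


H = A_5 in S_5
A_5 has index 2 in S_5, and every subgroup of index 2 is normal

Yes, normal subgroup


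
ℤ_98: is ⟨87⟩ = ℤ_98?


g generates ℤ_n iff gcd(g, n) = 1
gcd(87, 98) = 1
Since gcd = 1, 87 is a generator.

Yes, 87 generates ℤ_98


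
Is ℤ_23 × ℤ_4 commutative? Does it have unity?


Direct product ring; commutative with unity (1,1); but (1,0)·(0,1) = (0,0) gives zero divisors, so not an integral domain
Commutative: Yes
Integral domain: No
Has unity: Yes

ℤ_23 × ℤ_4: Commutative=Yes, Unity=Yes


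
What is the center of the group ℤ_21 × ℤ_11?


Z(G) = {g ∈ G | gx = xg for all x ∈ G}
Direct product of abelian groups is abelian, so Z(G) = G

Z(ℤ_21 × ℤ_11) = ℤ_21 × ℤ_11


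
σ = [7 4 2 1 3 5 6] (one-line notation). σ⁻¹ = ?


To find σ⁻¹, swap domain and range:
σ(1) = 7 → σ⁻¹(7) = 1
σ(2) = 4 → σ⁻¹(4) = 2
σ(3) = 2 → σ⁻¹(2) = 3
σ(4) = 1 → σ⁻¹(1) = 4
σ(5) = 3 → σ⁻¹(3) = 5
σ(6) = 5 → σ⁻¹(5) = 6
σ(7) = 6 → σ⁻¹(6) = 7

σ⁻¹ = [4 3 5 2 6 7 1]


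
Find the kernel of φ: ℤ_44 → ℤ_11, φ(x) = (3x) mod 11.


Kernel = preimage of identity
ker(φ) = {x ∈ ℤ_44 : 3x ≡ 0 (mod 11)}. Since 11 | 44, φ is well-defined. The kernel is the cyclic subgroup ⟨11⟩ of ℤ_44 (order 4), i.e. {0, 11, 22, 33}

ker(φ) = {0, 11, 22, 33}


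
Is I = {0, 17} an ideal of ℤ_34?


Check ideal conditions for I = {0, 17} in ℤ_34:
(1) I is an additive subgroup? Yes
(2) For r ∈ ℤ_34 and a ∈ I: r·a ∈ I? Yes

Yes, I is an ideal of ℤ_34


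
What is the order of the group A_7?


|A_n| = n!/2 (even permutations)
|A_7| = 7!/2 = 5040/2 = 2520

|A_7| = 2520


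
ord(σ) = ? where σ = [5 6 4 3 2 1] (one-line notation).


Cycle decomposition: (1 5 2 6) (3 4)
Cycle lengths: 4, 2
Order = lcm(4, 2) = 4

ord(σ) = 4


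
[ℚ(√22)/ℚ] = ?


√22 has minimal polynomial x² - 22 (irreducible over ℚ since 22 is squarefree)

[ℚ(√22)/ℚ] = 2


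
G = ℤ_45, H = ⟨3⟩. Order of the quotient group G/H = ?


|⟨3⟩| = n / gcd(3, 45) = 45 / 3 = 15
H is normal (ℤ_45 is abelian).
|G/H| = |G| / |H| = 45 / 15 = 3

|G/H| = 3


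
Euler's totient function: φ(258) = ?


Factor n: 258 = 2 × 3 × 43
φ(n) = n · ∏(1 - 1/p) over distinct primes p | n
φ(258) = 258 · (1 - 1/2) · (1 - 1/3) · (1 - 1/43) = 84

φ(258) = 84


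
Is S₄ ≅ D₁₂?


Comparing S₄ and D₁₂:
S₄ has trivial center; D₁₂ has center {e, r⁶}

No, S₄ ≇ D₁₂


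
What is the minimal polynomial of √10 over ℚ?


√10 satisfies x² - 10 = 0, irreducible over ℚ since 10 is squarefree

Minimal polynomial: x² - 10


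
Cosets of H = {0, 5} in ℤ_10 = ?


H = {0, 5}, |H| = 2
Number of cosets = |G|/|H| = 10/2 = 5
0 + H = {0, 5}
1 + H = {1, 6}
2 + H = {2, 7}
3 + H = {3, 8}
4 + H = {4, 9}

Cosets: 0+H={0,5}; 1+H={1,6}; 2+H={2,7}; 3+H={3,8}; 4+H={4,9}


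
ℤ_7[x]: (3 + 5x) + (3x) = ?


Add coefficients mod 7:
x^0: 3 + 0 = 3 (mod 7)
x^1: 5 + 3 = 1 (mod 7)
Result: 3 + x

f + g = 3 + x


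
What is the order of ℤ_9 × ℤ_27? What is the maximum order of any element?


|ℤ_9 × ℤ_27| = 9 × 27 = 243
Max element order = lcm(9,27) = 27
Cyclic? No (gcd=9)

|ℤ_9×ℤ_27| = 243, max element order = 27


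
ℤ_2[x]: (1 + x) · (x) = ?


Expand and collect like terms; reduce coefficients mod 2:
x^0: 1·0 = 0 ≡ 0 (mod 2)
x^1: 1·1 + 1·0 = 1 ≡ 1 (mod 2)
x^2: 1·1 = 1 ≡ 1 (mod 2)
Result: x + x^2

f · g = x + x^2


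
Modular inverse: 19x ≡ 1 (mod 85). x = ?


Use the extended Euclidean algorithm to write 1 = 19·s + 85·t; then s mod 85 is the inverse.
Euclidean algorithm:
  19 = 0·85 + 19
  85 = 4·19 + 9
  19 = 2·9 + 1
  9 = 9·1 + 0
gcd(19,85) = 1
Back-substitution gives: 19·(9) + 85·(-2) = 1
So 19⁻¹ ≡ 9 ≡ 9 (mod 85)
Check: 19 × 9 = 171 ≡ 1 (mod 85) ✓

19⁻¹ ≡ 9 (mod 85)


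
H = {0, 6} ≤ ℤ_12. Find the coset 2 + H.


2 + H = {2 + h (mod 12) : h ∈ H}
2+0=2, 2+6=8

2 + H = {2, 8}


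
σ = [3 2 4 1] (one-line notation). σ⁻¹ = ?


To find σ⁻¹, swap domain and range:
σ(1) = 3 → σ⁻¹(3) = 1
σ(2) = 2 → σ⁻¹(2) = 2
σ(3) = 4 → σ⁻¹(4) = 3
σ(4) = 1 → σ⁻¹(1) = 4

σ⁻¹ = [4 2 1 3]


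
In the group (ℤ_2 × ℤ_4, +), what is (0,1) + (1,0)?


Operation: componentwise addition mod (2, 4)
(0,1) + (1,0) = ((a₁+b₁) mod 2, (a₂+b₂) mod 4) with a = (0,1), b = (1,0)

(0,1) + (1,0) = (1,1)


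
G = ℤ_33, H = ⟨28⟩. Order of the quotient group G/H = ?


|⟨28⟩| = n / gcd(28, 33) = 33 / 1 = 33
H is normal (ℤ_33 is abelian).
|G/H| = |G| / |H| = 33 / 33 = 1

|G/H| = 1


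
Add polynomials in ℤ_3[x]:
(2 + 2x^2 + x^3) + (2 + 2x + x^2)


Add coefficients mod 3:
x^0: 2 + 2 = 1 (mod 3)
x^1: 0 + 2 = 2 (mod 3)
x^2: 2 + 1 = 0 (mod 3)
x^3: 1 + 0 = 1 (mod 3)
Result: 1 + 2x + x^3

f + g = 1 + 2x + x^3


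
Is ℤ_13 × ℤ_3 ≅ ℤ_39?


Comparing ℤ_13 × ℤ_3 and ℤ_39:
gcd(13,3) = 1, so ℤ_13 × ℤ_3 ≅ ℤ_39 (CRT)

Yes, ℤ_13 × ℤ_3 ≅ ℤ_39


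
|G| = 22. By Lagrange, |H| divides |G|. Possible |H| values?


Lagrange's theorem: |H| divides |G|
|G| = 22
Divisors of 22: 1, 2, 11, 22

Possible subgroup orders: {1, 2, 11, 22}


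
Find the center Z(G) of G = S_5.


Z(G) = {g ∈ G | gx = xg for all x ∈ G}
S_n is non-abelian for n ≥ 3; Z(S_5) is trivial

Z(S_5) = {e}


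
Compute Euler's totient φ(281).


Factor n: 281 = 281
φ(n) = n · ∏(1 - 1/p) over distinct primes p | n
φ(281) = 281 · (1 - 1/281) = 280

φ(281) = 280


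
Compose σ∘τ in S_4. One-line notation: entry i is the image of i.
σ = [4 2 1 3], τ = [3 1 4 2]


σ∘τ: apply τ first, then σ
1 →τ 3 →σ 1
2 →τ 1 →σ 4
3 →τ 4 →σ 3
4 →τ 2 →σ 2

σ∘τ = [1 4 3 2]


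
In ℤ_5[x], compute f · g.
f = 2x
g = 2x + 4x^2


Expand and collect like terms; reduce coefficients mod 5:
x^0: 0·0 = 0 ≡ 0 (mod 5)
x^1: 0·2 + 2·0 = 0 ≡ 0 (mod 5)
x^2: 0·4 + 2·2 = 4 ≡ 4 (mod 5)
x^3: 2·4 = 8 ≡ 3 (mod 5)
Result: 4x^2 + 3x^3

f · g = 4x^2 + 3x^3


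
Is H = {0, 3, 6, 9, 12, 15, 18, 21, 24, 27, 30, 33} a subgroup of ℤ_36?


Subgroup test for H = {0, 3, 6, 9, 12, 15, 18, 21, 24, 27, 30, 33} in (ℤ_36, +):
(1) 0 ∈ H? Yes
(2) Closure: for all a,b ∈ H, (a+b) mod 36 ∈ H? Yes
(3) Inverses: for all a ∈ H, -a mod 36 ∈ H? Yes

Yes, H is a subgroup of ℤ_36


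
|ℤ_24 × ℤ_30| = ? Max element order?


|ℤ_24 × ℤ_30| = 24 × 30 = 720
Max element order = lcm(24,30) = 120
Cyclic? No (gcd=6)

|ℤ_24×ℤ_30| = 720, max element order = 120


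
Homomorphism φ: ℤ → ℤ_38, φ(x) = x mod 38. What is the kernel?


Kernel = preimage of identity
ker(φ) = {x ∈ ℤ : x ≡ 0 (mod 38)} = 38ℤ = {0, ±38, ±76, ...}

ker(φ) = 38ℤ


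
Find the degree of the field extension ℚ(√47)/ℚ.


√47 has minimal polynomial x² - 47 (irreducible over ℚ since 47 is squarefree)

[ℚ(√47)/ℚ] = 2


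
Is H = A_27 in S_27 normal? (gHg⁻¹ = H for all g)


H = A_27 in S_27
A_27 has index 2 in S_27, and every subgroup of index 2 is normal

Yes, normal subgroup


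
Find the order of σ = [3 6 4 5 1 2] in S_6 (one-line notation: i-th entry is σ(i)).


Cycle decomposition: (1 3 4 5) (2 6)
Cycle lengths: 4, 2
Order = lcm(4, 2) = 4

ord(σ) = 4


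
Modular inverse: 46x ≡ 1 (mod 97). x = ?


Use the extended Euclidean algorithm to write 1 = 46·s + 97·t; then s mod 97 is the inverse.
Euclidean algorithm:
  46 = 0·97 + 46
  97 = 2·46 + 5
  46 = 9·5 + 1
  5 = 5·1 + 0
gcd(46,97) = 1
Back-substitution gives: 46·(19) + 97·(-9) = 1
So 46⁻¹ ≡ 19 ≡ 19 (mod 97)
Check: 46 × 19 = 874 ≡ 1 (mod 97) ✓

46⁻¹ ≡ 19 (mod 97)


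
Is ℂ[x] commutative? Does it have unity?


Polynomial ring over ℂ (an integral domain) is a commutative integral domain with unity 1
Commutative: Yes
Integral domain: Yes
Has unity: Yes

ℂ[x]: Commutative=Yes, Unity=Yes


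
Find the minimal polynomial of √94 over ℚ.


√94 satisfies x² - 94 = 0, irreducible over ℚ since 94 is squarefree

Minimal polynomial: x² - 94


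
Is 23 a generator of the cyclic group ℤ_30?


g generates ℤ_n iff gcd(g, n) = 1
gcd(23, 30) = 1
Since gcd = 1, 23 is a generator.

Yes, 23 generates ℤ_30


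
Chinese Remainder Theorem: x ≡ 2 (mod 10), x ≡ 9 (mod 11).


m₁ = 10, m₂ = 11, gcd = 1, so CRT applies. M = m₁·m₂ = 110
Let M₁ = M/m₁ = 11, M₂ = M/m₂ = 10
Find y₁ ≡ M₁⁻¹ (mod m₁): 11⁻¹ ≡ 1 (mod 10)
Find y₂ ≡ M₂⁻¹ (mod m₂): 10⁻¹ ≡ 10 (mod 11)
x = a₁·M₁·y₁ + a₂·M₂·y₂ = 2·11·1 + 9·10·10 = 922
Reduce mod 110: x ≡ 42
Check: 42 mod 10 = 2 ✓, 42 mod 11 = 9 ✓

x ≡ 42 (mod 110)


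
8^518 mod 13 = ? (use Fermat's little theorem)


Fermat's little theorem: if p is prime and gcd(a,p)=1, then a^(p-1) ≡ 1 (mod p)
p = 13 is prime, gcd(8,13) = 1
Reduce exponent: 518 mod 12 = 2
So 8^518 ≡ 8^2 (mod 13)
8^2 mod 13 = 12

8^518 ≡ 12 (mod 13)


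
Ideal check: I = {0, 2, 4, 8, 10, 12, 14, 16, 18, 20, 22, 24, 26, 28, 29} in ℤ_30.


Check ideal conditions for I = {0, 2, 4, 8, 10, 12, 14, 16, 18, 20, 22, 24, 26, 28, 29} in ℤ_30:
(1) I is an additive subgroup? No
(2) For r ∈ ℤ_30 and a ∈ I: r·a ∈ I? No  [counterexample: r=2, a=18, r·a mod 30 = 6 ∉ I]

No, I is not an ideal of ℤ_30


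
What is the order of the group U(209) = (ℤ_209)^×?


U(n) is the group of units mod n; |U(n)| = φ(n)
|U(209)| = φ(209) = 180

|U(209) = (ℤ_209)^×| = 180


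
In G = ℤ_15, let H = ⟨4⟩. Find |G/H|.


|⟨4⟩| = n / gcd(4, 15) = 15 / 1 = 15
H is normal (ℤ_15 is abelian).
|G/H| = |G| / |H| = 15 / 15 = 1

|G/H| = 1


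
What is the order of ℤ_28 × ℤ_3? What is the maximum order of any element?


|ℤ_28 × ℤ_3| = 28 × 3 = 84
Max element order = lcm(28,3) = 84
Cyclic? Yes (gcd=1)

|ℤ_28×ℤ_3| = 84, max element order = 84


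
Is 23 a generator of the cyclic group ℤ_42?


g generates ℤ_n iff gcd(g, n) = 1
gcd(23, 42) = 1
Since gcd = 1, 23 is a generator.

Yes, 23 generates ℤ_42


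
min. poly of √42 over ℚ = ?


√42 satisfies x² - 42 = 0, irreducible over ℚ since 42 is squarefree

Minimal polynomial: x² - 42


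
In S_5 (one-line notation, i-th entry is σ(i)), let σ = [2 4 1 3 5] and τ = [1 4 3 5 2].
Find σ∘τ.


σ∘τ: apply τ first, then σ
1 →τ 1 →σ 2
2 →τ 4 →σ 3
3 →τ 3 →σ 1
4 →τ 5 →σ 5
5 →τ 2 →σ 4

σ∘τ = [2 3 1 5 4]


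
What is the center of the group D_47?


Z(G) = {g ∈ G | gx = xg for all x ∈ G}
For odd n, Z(D_n) = {e}: no nontrivial rotation commutes with all reflections

Z(D_47) = {e}


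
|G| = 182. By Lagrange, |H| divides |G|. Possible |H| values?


Lagrange's theorem: |H| divides |G|
|G| = 182
Divisors of 182: 1, 2, 7, 13, 14, 26, 91, 182

Possible subgroup orders: {1, 2, 7, 13, 14, 26, 91, 182}


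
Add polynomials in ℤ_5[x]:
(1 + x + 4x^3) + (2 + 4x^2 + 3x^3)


Add coefficients mod 5:
x^0: 1 + 2 = 3 (mod 5)
x^1: 1 + 0 = 1 (mod 5)
x^2: 0 + 4 = 4 (mod 5)
x^3: 4 + 3 = 2 (mod 5)
Result: 3 + x + 4x^2 + 2x^3

f + g = 3 + x + 4x^2 + 2x^3


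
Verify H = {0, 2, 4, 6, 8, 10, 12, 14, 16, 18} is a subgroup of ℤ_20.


Subgroup test for H = {0, 2, 4, 6, 8, 10, 12, 14, 16, 18} in (ℤ_20, +):
(1) 0 ∈ H? Yes
(2) Closure: for all a,b ∈ H, (a+b) mod 20 ∈ H? Yes
(3) Inverses: for all a ∈ H, -a mod 20 ∈ H? Yes

Yes, H is a subgroup of ℤ_20


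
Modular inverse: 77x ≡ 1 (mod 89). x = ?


Use the extended Euclidean algorithm to write 1 = 77·s + 89·t; then s mod 89 is the inverse.
Euclidean algorithm:
  77 = 0·89 + 77
  89 = 1·77 + 12
  77 = 6·12 + 5
  12 = 2·5 + 2
  5 = 2·2 + 1
  2 = 2·1 + 0
gcd(77,89) = 1
Back-substitution gives: 77·(37) + 89·(-32) = 1
So 77⁻¹ ≡ 37 ≡ 37 (mod 89)
Check: 77 × 37 = 2849 ≡ 1 (mod 89) ✓

77⁻¹ ≡ 37 (mod 89)


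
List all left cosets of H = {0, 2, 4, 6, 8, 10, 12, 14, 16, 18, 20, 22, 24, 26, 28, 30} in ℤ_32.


H = {0, 2, 4, 6, 8, 10, 12, 14, 16, 18, 20, 22, 24, 26, 28, 30}, |H| = 16
Number of cosets = |G|/|H| = 32/16 = 2
0 + H = {0, 2, 4, 6, 8, 10, 12, 14, 16, 18, 20, 22, 24, 26, 28, 30}
1 + H = {1, 3, 5, 7, 9, 11, 13, 15, 17, 19, 21, 23, 25, 27, 29, 31}

Cosets: 0+H={0,2,4,6,8,10,12,14,16,18,20,22,24,26,28,30}; 1+H={1,3,5,7,9,11,13,15,17,19,21,23,25,27,29,31}


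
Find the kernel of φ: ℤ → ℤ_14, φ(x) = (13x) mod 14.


Kernel = preimage of identity
ker(φ) = {x ∈ ℤ : 13x ≡ 0 (mod 14)}. gcd(13,14) = 1, so 13x ≡ 0 (mod 14) ⟺ x ≡ 0 (mod 14/1 = 14). Hence ker(φ) = 14ℤ

ker(φ) = 14ℤ


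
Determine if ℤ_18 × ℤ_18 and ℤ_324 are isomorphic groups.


Comparing ℤ_18 × ℤ_18 and ℤ_324:
gcd(18,18) = 18 ≠ 1. Max element order in ℤ_18×ℤ_18 is lcm(18,18) = 18 < 324, so it has no element of order 324

No, ℤ_18 × ℤ_18 ≇ ℤ_324


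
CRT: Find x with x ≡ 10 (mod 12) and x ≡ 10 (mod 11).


m₁ = 12, m₂ = 11, gcd = 1, so CRT applies. M = m₁·m₂ = 132
Let M₁ = M/m₁ = 11, M₂ = M/m₂ = 12
Find y₁ ≡ M₁⁻¹ (mod m₁): 11⁻¹ ≡ 11 (mod 12)
Find y₂ ≡ M₂⁻¹ (mod m₂): 12⁻¹ ≡ 1 (mod 11)
x = a₁·M₁·y₁ + a₂·M₂·y₂ = 10·11·11 + 10·12·1 = 1330
Reduce mod 132: x ≡ 10
Check: 10 mod 12 = 10 ✓, 10 mod 11 = 10 ✓

x ≡ 10 (mod 132)


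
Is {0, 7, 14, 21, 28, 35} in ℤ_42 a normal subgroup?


H = {0, 7, 14, 21, 28, 35} in ℤ_42
ℤ_42 is abelian; every subgroup of an abelian group is normal

Yes, normal subgroup


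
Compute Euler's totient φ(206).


Factor n: 206 = 2 × 103
φ(n) = n · ∏(1 - 1/p) over distinct primes p | n
φ(206) = 206 · (1 - 1/2) · (1 - 1/103) = 102

φ(206) = 102


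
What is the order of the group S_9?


|S_n| = n! (number of permutations of n symbols)
|S_9| = 9! = 362880

|S_9| = 362880


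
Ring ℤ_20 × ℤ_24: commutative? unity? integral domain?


Direct product ring; commutative with unity (1,1); but (1,0)·(0,1) = (0,0) gives zero divisors, so not an integral domain
Commutative: Yes
Integral domain: No
Has unity: Yes

ℤ_20 × ℤ_24: Commutative=Yes, Unity=Yes


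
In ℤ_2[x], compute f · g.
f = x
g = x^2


Expand and collect like terms; reduce coefficients mod 2:
x^0: 0·0 = 0 ≡ 0 (mod 2)
x^1: 0·0 + 1·0 = 0 ≡ 0 (mod 2)
x^2: 0·1 + 1·0 = 0 ≡ 0 (mod 2)
x^3: 1·1 = 1 ≡ 1 (mod 2)
Result: x^3

f · g = x^3


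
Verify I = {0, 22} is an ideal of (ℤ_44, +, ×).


Check ideal conditions for I = {0, 22} in ℤ_44:
(1) I is an additive subgroup? Yes
(2) For r ∈ ℤ_44 and a ∈ I: r·a ∈ I? Yes

Yes, I is an ideal of ℤ_44


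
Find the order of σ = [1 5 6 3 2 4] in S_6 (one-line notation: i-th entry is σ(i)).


Cycle decomposition: (2 5) (3 6 4)
Cycle lengths: 2, 3
Order = lcm(2, 3) = 6

ord(σ) = 6


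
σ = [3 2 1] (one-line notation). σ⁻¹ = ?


To find σ⁻¹, swap domain and range:
σ(1) = 3 → σ⁻¹(3) = 1
σ(2) = 2 → σ⁻¹(2) = 2
σ(3) = 1 → σ⁻¹(1) = 3

σ⁻¹ = [3 2 1]


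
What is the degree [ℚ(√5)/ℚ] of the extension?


√5 has minimal polynomial x² - 5 (irreducible over ℚ since 5 is squarefree)

[ℚ(√5)/ℚ] = 2


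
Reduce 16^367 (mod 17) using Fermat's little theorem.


Fermat's little theorem: if p is prime and gcd(a,p)=1, then a^(p-1) ≡ 1 (mod p)
p = 17 is prime, gcd(16,17) = 1
Reduce exponent: 367 mod 16 = 15
So 16^367 ≡ 16^15 (mod 17)
16^15 mod 17 = 16

16^367 ≡ 16 (mod 17)


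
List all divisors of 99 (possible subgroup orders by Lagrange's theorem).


Lagrange's theorem: |H| divides |G|
|G| = 99
Divisors of 99: 1, 3, 9, 11, 33, 99

Possible subgroup orders: {1, 3, 9, 11, 33, 99}


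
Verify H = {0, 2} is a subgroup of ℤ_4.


Subgroup test for H = {0, 2} in (ℤ_4, +):
(1) 0 ∈ H? Yes
(2) Closure: for all a,b ∈ H, (a+b) mod 4 ∈ H? Yes
(3) Inverses: for all a ∈ H, -a mod 4 ∈ H? Yes

Yes, H is a subgroup of ℤ_4


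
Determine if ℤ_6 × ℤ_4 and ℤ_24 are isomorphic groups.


Comparing ℤ_6 × ℤ_4 and ℤ_24:
gcd(6,4) = 2 ≠ 1. Max element order in ℤ_6×ℤ_4 is lcm(6,4) = 12 < 24, so it has no element of order 24

No, ℤ_6 × ℤ_4 ≇ ℤ_24


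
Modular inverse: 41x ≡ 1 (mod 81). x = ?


Use the extended Euclidean algorithm to write 1 = 41·s + 81·t; then s mod 81 is the inverse.
Euclidean algorithm:
  41 = 0·81 + 41
  81 = 1·41 + 40
  41 = 1·40 + 1
  40 = 40·1 + 0
gcd(41,81) = 1
Back-substitution gives: 41·(2) + 81·(-1) = 1
So 41⁻¹ ≡ 2 ≡ 2 (mod 81)
Check: 41 × 2 = 82 ≡ 1 (mod 81) ✓

41⁻¹ ≡ 2 (mod 81)


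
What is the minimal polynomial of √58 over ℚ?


√58 satisfies x² - 58 = 0, irreducible over ℚ since 58 is squarefree

Minimal polynomial: x² - 58


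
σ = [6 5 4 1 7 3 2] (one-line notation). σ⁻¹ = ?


To find σ⁻¹, swap domain and range:
σ(1) = 6 → σ⁻¹(6) = 1
σ(2) = 5 → σ⁻¹(5) = 2
σ(3) = 4 → σ⁻¹(4) = 3
σ(4) = 1 → σ⁻¹(1) = 4
σ(5) = 7 → σ⁻¹(7) = 5
σ(6) = 3 → σ⁻¹(3) = 6
σ(7) = 2 → σ⁻¹(2) = 7

σ⁻¹ = [4 7 6 3 2 1 5]


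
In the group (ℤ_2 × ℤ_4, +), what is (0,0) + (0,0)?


Operation: componentwise addition mod (2, 4)
(0,0) + (0,0) = ((a₁+b₁) mod 2, (a₂+b₂) mod 4) with a = (0,0), b = (0,0)

(0,0) + (0,0) = (0,0)


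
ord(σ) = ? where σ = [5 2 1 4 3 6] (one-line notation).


Cycle decomposition: (1 5 3)
Cycle lengths: 3
Order = lcm(3) = 3

ord(σ) = 3


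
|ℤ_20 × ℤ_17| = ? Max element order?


|ℤ_20 × ℤ_17| = 20 × 17 = 340
Max element order = lcm(20,17) = 340
Cyclic? Yes (gcd=1)

|ℤ_20×ℤ_17| = 340, max element order = 340


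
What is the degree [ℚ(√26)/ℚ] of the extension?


√26 has minimal polynomial x² - 26 (irreducible over ℚ since 26 is squarefree)

[ℚ(√26)/ℚ] = 2


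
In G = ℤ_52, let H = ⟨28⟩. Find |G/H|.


|⟨28⟩| = n / gcd(28, 52) = 52 / 4 = 13
H is normal (ℤ_52 is abelian).
|G/H| = |G| / |H| = 52 / 13 = 4

|G/H| = 4


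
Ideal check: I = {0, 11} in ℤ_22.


Check ideal conditions for I = {0, 11} in ℤ_22:
(1) I is an additive subgroup? Yes
(2) For r ∈ ℤ_22 and a ∈ I: r·a ∈ I? Yes

Yes, I is an ideal of ℤ_22


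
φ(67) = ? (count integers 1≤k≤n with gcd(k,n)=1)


Factor n: 67 = 67
φ(n) = n · ∏(1 - 1/p) over distinct primes p | n
φ(67) = 67 · (1 - 1/67) = 66

φ(67) = 66


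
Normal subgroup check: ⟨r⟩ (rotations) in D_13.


H = ⟨r⟩ (rotations) in D_13
The rotation subgroup ⟨r⟩ has index 2 in D_13, so it is normal

Yes, normal subgroup


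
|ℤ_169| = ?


ℤ_n has n elements.

|ℤ_169| = 169


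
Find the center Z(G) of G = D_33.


Z(G) = {g ∈ G | gx = xg for all x ∈ G}
For odd n, Z(D_n) = {e}: no nontrivial rotation commutes with all reflections

Z(D_33) = {e}


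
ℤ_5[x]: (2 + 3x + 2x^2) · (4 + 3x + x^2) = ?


Expand and collect like terms; reduce coefficients mod 5:
x^0: 2·4 = 8 ≡ 3 (mod 5)
x^1: 2·3 + 3·4 = 18 ≡ 3 (mod 5)
x^2: 2·1 + 3·3 + 2·4 = 19 ≡ 4 (mod 5)
x^3: 3·1 + 2·3 = 9 ≡ 4 (mod 5)
x^4: 2·1 = 2 ≡ 2 (mod 5)
Result: 3 + 3x + 4x^2 + 4x^3 + 2x^4

f · g = 3 + 3x + 4x^2 + 4x^3 + 2x^4


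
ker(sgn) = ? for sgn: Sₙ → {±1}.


Kernel = preimage of identity
ker(sgn) = even permutations = Aₙ

ker(sgn) = Aₙ


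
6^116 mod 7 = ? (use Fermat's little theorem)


Fermat's little theorem: if p is prime and gcd(a,p)=1, then a^(p-1) ≡ 1 (mod p)
p = 7 is prime, gcd(6,7) = 1
Reduce exponent: 116 mod 6 = 2
So 6^116 ≡ 6^2 (mod 7)
6^2 mod 7 = 1

6^116 ≡ 1 (mod 7)


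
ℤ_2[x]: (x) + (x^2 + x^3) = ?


Add coefficients mod 2:
x^0: 0 + 0 = 0 (mod 2)
x^1: 1 + 0 = 1 (mod 2)
x^2: 0 + 1 = 1 (mod 2)
x^3: 0 + 1 = 1 (mod 2)
Result: x + x^2 + x^3

f + g = x + x^2 + x^3


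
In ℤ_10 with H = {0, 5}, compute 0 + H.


0 + H = {0 + h (mod 10) : h ∈ H}
0+0=0, 0+5=5

0 + H = {0, 5}


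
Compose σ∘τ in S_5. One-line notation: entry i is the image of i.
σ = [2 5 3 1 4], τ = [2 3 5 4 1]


σ∘τ: apply τ first, then σ
1 →τ 2 →σ 5
2 →τ 3 →σ 3
3 →τ 5 →σ 4
4 →τ 4 →σ 1
5 →τ 1 →σ 2

σ∘τ = [5 3 4 1 2]


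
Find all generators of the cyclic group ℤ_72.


g generates ℤ_n iff gcd(g,n) = 1
Prime factors of 72: 2, 3
Generators are g ∈ {1,...,71} not divisible by any of these primes.
Generators: {1, 5, 7, 11, 13, 17, 19, 23, 25, 29, 31, 35, 37, 41, 43, 47, 49, 53, 55, 59, 61, 65, 67, 71}
Number of generators = φ(72) = 24

Generators of ℤ_72 = {1, 5, 7, 11, 13, 17, 19, 23, 25, 29, 31, 35, 37, 41, 43, 47, 49, 53, 55, 59, 61, 65, 67, 71}


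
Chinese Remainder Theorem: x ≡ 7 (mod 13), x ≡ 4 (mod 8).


m₁ = 13, m₂ = 8, gcd = 1, so CRT applies. M = m₁·m₂ = 104
Let M₁ = M/m₁ = 8, M₂ = M/m₂ = 13
Find y₁ ≡ M₁⁻¹ (mod m₁): 8⁻¹ ≡ 5 (mod 13)
Find y₂ ≡ M₂⁻¹ (mod m₂): 13⁻¹ ≡ 5 (mod 8)
x = a₁·M₁·y₁ + a₂·M₂·y₂ = 7·8·5 + 4·13·5 = 540
Reduce mod 104: x ≡ 20
Check: 20 mod 13 = 7 ✓, 20 mod 8 = 4 ✓

x ≡ 20 (mod 104)


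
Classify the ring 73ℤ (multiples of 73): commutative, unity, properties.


73ℤ is a commutative ring under +,× but has no multiplicative identity (1 ∉ 73ℤ); it has no zero divisors, but without unity it is not an integral domain
Commutative: Yes
Integral domain: No
Has unity: No

73ℤ (multiples of 73): Commutative=Yes, Unity=No


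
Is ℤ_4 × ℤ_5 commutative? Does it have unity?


Direct product ring; commutative with unity (1,1); but (1,0)·(0,1) = (0,0) gives zero divisors, so not an integral domain
Commutative: Yes
Integral domain: No
Has unity: Yes

ℤ_4 × ℤ_5: Commutative=Yes, Unity=Yes


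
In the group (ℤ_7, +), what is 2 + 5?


Operation: addition mod 7
2 + 5 = (a + b) mod 7 with a = 2, b = 5

2 + 5 = 0


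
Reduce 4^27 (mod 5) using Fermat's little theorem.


Fermat's little theorem: if p is prime and gcd(a,p)=1, then a^(p-1) ≡ 1 (mod p)
p = 5 is prime, gcd(4,5) = 1
Reduce exponent: 27 mod 4 = 3
So 4^27 ≡ 4^3 (mod 5)
4^3 mod 5 = 4

4^27 ≡ 4 (mod 5)


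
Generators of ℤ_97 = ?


g generates ℤ_n iff gcd(g,n) = 1
Prime factors of 97: 97
Generators are g ∈ {1,...,96} not divisible by any of these primes.
Generators: {1, 2, 3, 4, 5, 6, 7, 8, 9, 10, 11, 12, 13, 14, 15, 16, 17, 18, 19, 20, 21, 22, 23, 24, 25, 26, 27, 28, 29, 30, 31, 32, 33, 34, 35, 36, 37, 38, 39, 40, 41, 42, 43, 44, 45, 46, 47, 48, 49, 50, 51, 52, 53, 54, 55, 56, 57, 58, 59, 60, 61, 62, 63, 64, 65, 66, 67, 68, 69, 70, 71, 72, 73, 74, 75, 76, 77, 78, 79, 80, 81, 82, 83, 84, 85, 86, 87, 88, 89, 90, 91, 92, 93, 94, 95, 96}
Number of generators = φ(97) = 96

Generators of ℤ_97 = {1, 2, 3, 4, 5, 6, 7, 8, 9, 10, 11, 12, 13, 14, 15, 16, 17, 18, 19, 20, 21, 22, 23, 24, 25, 26, 27, 28, 29, 30, 31, 32, 33, 34, 35, 36, 37, 38, 39, 40, 41, 42, 43, 44, 45, 46, 47, 48, 49, 50, 51, 52, 53, 54, 55, 56, 57, 58, 59, 60, 61, 62, 63, 64, 65, 66, 67, 68, 69, 70, 71, 72, 73, 74, 75, 76, 77, 78, 79, 80, 81, 82, 83, 84, 85, 86, 87, 88, 89, 90, 91, 92, 93, 94, 95, 96}
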